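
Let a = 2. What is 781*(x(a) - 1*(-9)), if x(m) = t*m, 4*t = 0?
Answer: 7029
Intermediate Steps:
t = 0 (t = (¼)*0 = 0)
x(m) = 0 (x(m) = 0*m = 0)
781*(x(a) - 1*(-9)) = 781*(0 - 1*(-9)) = 781*(0 + 9) = 781*9 = 7029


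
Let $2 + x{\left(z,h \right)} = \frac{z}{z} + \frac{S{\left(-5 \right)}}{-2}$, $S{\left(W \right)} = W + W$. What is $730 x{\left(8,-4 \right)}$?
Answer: $2920$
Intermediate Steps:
$S{\left(W \right)} = 2 W$
$x{\left(z,h \right)} = 4$ ($x{\left(z,h \right)} = -2 + \left(\frac{z}{z} + \frac{2 \left(-5\right)}{-2}\right) = -2 + \left(1 - -5\right) = -2 + \left(1 + 5\right) = -2 + 6 = 4$)
$730 x{\left(8,-4 \right)} = 730 \cdot 4 = 2920$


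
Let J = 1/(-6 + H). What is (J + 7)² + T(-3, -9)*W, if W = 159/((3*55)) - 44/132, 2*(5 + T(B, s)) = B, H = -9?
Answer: 108836/2475 ≈ 43.974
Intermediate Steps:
T(B, s) = -5 + B/2
J = -1/15 (J = 1/(-6 - 9) = 1/(-15) = -1/15 ≈ -0.066667)
W = 104/165 (W = 159/165 - 44*1/132 = 159*(1/165) - ⅓ = 53/55 - ⅓ = 104/165 ≈ 0.63030)
(J + 7)² + T(-3, -9)*W = (-1/15 + 7)² + (-5 + (½)*(-3))*(104/165) = (104/15)² + (-5 - 3/2)*(104/165) = 10816/225 - 13/2*104/165 = 10816/225 - 676/165 = 108836/2475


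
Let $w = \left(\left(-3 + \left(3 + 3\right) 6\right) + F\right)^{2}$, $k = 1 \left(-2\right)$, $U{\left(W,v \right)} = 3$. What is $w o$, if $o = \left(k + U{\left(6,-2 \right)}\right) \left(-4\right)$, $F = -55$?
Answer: $-1936$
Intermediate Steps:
$k = -2$
$w = 484$ ($w = \left(\left(-3 + \left(3 + 3\right) 6\right) - 55\right)^{2} = \left(\left(-3 + 6 \cdot 6\right) - 55\right)^{2} = \left(\left(-3 + 36\right) - 55\right)^{2} = \left(33 - 55\right)^{2} = \left(-22\right)^{2} = 484$)
$o = -4$ ($o = \left(-2 + 3\right) \left(-4\right) = 1 \left(-4\right) = -4$)
$w o = 484 \left(-4\right) = -1936$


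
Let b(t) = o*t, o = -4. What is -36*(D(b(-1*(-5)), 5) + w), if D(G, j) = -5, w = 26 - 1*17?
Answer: -144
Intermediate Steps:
w = 9 (w = 26 - 17 = 9)
b(t) = -4*t
-36*(D(b(-1*(-5)), 5) + w) = -36*(-5 + 9) = -36*4 = -144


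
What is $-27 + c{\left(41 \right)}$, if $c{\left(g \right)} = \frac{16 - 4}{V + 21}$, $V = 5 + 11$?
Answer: $- \frac{987}{37} \approx -26.676$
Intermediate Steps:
$V = 16$
$c{\left(g \right)} = \frac{12}{37}$ ($c{\left(g \right)} = \frac{16 - 4}{16 + 21} = \frac{12}{37}$)
$-27 + c{\left(41 \right)} = -27 + \frac{12}{37} = - \frac{987}{37}$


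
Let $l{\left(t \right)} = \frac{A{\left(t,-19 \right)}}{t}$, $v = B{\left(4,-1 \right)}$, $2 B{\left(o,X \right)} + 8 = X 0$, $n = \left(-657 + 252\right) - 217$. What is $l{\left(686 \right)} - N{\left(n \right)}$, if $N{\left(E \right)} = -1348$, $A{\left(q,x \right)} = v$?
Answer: $\frac{462362}{343} \approx 1348.0$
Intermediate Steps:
$n = -622$ ($n = -405 - 217 = -622$)
$B{\left(o,X \right)} = -4$ ($B{\left(o,X \right)} = -4 + \frac{X 0}{2} = -4 + \frac{1}{2} \cdot 0 = -4 + 0 = -4$)
$v = -4$
$A{\left(q,x \right)} = -4$
$l{\left(t \right)} = - \frac{4}{t}$
$l{\left(686 \right)} - N{\left(n \right)} = - \frac{4}{686} - -1348 = \left(-4\right) \frac{1}{686} + 1348 = - \frac{2}{343} + 1348 = \frac{462362}{343}$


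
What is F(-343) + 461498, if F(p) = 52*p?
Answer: 443662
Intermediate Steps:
F(-343) + 461498 = 52*(-343) + 461498 = -17836 + 461498 = 443662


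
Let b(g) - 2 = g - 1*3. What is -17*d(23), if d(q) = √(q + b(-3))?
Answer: -17*√19 ≈ -74.101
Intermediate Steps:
b(g) = -1 + g (b(g) = 2 + (g - 1*3) = 2 + (g - 3) = 2 + (-3 + g) = -1 + g)
d(q) = √(-4 + q) (d(q) = √(q + (-1 - 3)) = √(q - 4) = √(-4 + q))
-17*d(23) = -17*√(-4 + 23) = -17*√19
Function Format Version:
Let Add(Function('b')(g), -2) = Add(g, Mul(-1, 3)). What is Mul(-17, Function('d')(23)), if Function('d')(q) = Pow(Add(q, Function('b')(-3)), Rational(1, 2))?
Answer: Mul(-17, Pow(19, Rational(1, 2))) ≈ -74.101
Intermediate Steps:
Function('b')(g) = Add(-1, g) (Function('b')(g) = Add(2, Add(g, Mul(-1, 3))) = Add(2, Add(g, -3)) = Add(2, Add(-3, g)) = Add(-1, g))
Function('d')(q) = Pow(Add(-4, q), Rational(1, 2)) (Function('d')(q) = Pow(Add(q, Add(-1, -3)), Rational(1, 2)) = Pow(Add(q, -4), Rational(1, 2)) = Pow(Add(-4, q), Rational(1, 2)))
Mul(-17, Function('d')(23)) = Mul(-17, Pow(Add(-4, 23), Rational(1, 2))) = Mul(-17, Pow(19, Rational(1, 2)))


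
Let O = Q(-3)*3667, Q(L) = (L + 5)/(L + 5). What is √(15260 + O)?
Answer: 3*√2103 ≈ 137.58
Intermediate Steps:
Q(L) = 1 (Q(L) = (5 + L)/(5 + L) = 1)
O = 3667 (O = 1*3667 = 3667)
√(15260 + O) = √(15260 + 3667) = √18927 = 3*√2103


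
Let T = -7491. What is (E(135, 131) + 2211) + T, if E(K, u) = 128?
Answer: -5152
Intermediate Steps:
(E(135, 131) + 2211) + T = (128 + 2211) - 7491 = 2339 - 7491 = -5152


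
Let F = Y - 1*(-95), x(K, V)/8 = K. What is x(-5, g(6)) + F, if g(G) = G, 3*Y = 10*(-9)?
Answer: 25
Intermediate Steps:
Y = -30 (Y = (10*(-9))/3 = (⅓)*(-90) = -30)
x(K, V) = 8*K
F = 65 (F = -30 - 1*(-95) = -30 + 95 = 65)
x(-5, g(6)) + F = 8*(-5) + 65 = -40 + 65 = 25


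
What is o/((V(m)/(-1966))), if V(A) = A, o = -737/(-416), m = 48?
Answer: -724471/9984 ≈ -72.563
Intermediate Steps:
o = 737/416 (o = -737*(-1/416) = 737/416 ≈ 1.7716)
o/((V(m)/(-1966))) = 737/(416*((48/(-1966)))) = 737/(416*((48*(-1/1966)))) = 737/(416*(-24/983)) = (737/416)*(-983/24) = -724471/9984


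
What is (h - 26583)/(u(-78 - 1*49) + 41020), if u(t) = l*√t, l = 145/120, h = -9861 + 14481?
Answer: -518931221760/969200977207 + 15286248*I*√127/969200977207 ≈ -0.53542 + 0.00017774*I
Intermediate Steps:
h = 4620
l = 29/24 (l = 145*(1/120) = 29/24 ≈ 1.2083)
u(t) = 29*√t/24
(h - 26583)/(u(-78 - 1*49) + 41020) = (4620 - 26583)/(29*√(-78 - 1*49)/24 + 41020) = -21963/(29*√(-78 - 49)/24 + 41020) = -21963/(29*√(-127)/24 + 41020) = -21963/(29*(I*√127)/24 + 41020) = -21963/(29*I*√127/24 + 41020) = -21963/(41020 + 29*I*√127/24)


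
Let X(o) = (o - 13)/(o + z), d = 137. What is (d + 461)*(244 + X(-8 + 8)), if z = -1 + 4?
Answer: 429962/3 ≈ 1.4332e+5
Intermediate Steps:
z = 3
X(o) = (-13 + o)/(3 + o) (X(o) = (o - 13)/(o + 3) = (-13 + o)/(3 + o))
(d + 461)*(244 + X(-8 + 8)) = (137 + 461)*(244 + (-13 + (-8 + 8))/(3 + (-8 + 8))) = 598*(244 + (-13 + 0)/(3 + 0)) = 598*(244 - 13/3) = 598*(719/3) = 429962/3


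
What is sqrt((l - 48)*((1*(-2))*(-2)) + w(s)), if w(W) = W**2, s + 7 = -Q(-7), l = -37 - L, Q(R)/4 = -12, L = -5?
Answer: sqrt(1361) ≈ 36.892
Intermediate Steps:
Q(R) = -48 (Q(R) = 4*(-12) = -48)
l = -32 (l = -37 - 1*(-5) = -37 + 5 = -32)
s = 41 (s = -7 - 1*(-48) = -7 + 48 = 41)
sqrt((l - 48)*((1*(-2))*(-2)) + w(s)) = sqrt((-32 - 48)*((1*(-2))*(-2)) + 41**2) = sqrt(-(-160)*(-2) + 1681) = sqrt(-80*4 + 1681) = sqrt(-320 + 1681) = sqrt(1361)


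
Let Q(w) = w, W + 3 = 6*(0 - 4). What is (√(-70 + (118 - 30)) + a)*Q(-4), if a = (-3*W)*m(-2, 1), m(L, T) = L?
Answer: 648 - 12*√2 ≈ 631.03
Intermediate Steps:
W = -27 (W = -3 + 6*(0 - 4) = -3 + 6*(-4) = -3 - 24 = -27)
a = -162 (a = -3*(-27)*(-2) = 81*(-2) = -162)
(√(-70 + (118 - 30)) + a)*Q(-4) = (√(-70 + (118 - 30)) - 162)*(-4) = (√(-70 + 88) - 162)*(-4) = (√18 - 162)*(-4) = (3*√2 - 162)*(-4) = (-162 + 3*√2)*(-4) = 648 - 12*√2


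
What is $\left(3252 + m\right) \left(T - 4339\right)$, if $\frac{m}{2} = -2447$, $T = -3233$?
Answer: $12433224$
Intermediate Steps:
$m = -4894$ ($m = 2 \left(-2447\right) = -4894$)
$\left(3252 + m\right) \left(T - 4339\right) = \left(3252 - 4894\right) \left(-3233 - 4339\right) = \left(-1642\right) \left(-7572\right) = 12433224$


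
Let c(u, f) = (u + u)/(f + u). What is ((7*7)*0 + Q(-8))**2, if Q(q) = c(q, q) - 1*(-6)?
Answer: 49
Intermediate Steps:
c(u, f) = 2*u/(f + u) (c(u, f) = (2*u)/(f + u) = 2*u/(f + u))
Q(q) = 7 (Q(q) = 2*q/(q + q) - 1*(-6) = 2*q/((2*q)) + 6 = 2*q*(1/(2*q)) + 6 = 1 + 6 = 7)
((7*7)*0 + Q(-8))**2 = ((7*7)*0 + 7)**2 = (49*0 + 7)**2 = (0 + 7)**2 = 7**2 = 49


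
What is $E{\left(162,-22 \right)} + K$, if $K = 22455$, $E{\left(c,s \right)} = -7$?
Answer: $22448$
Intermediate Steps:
$E{\left(162,-22 \right)} + K = -7 + 22455 = 22448$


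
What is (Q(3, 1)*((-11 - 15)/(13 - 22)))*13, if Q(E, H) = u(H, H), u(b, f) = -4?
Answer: -1352/9 ≈ -150.22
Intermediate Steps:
Q(E, H) = -4
(Q(3, 1)*((-11 - 15)/(13 - 22)))*13 = -4*(-11 - 15)/(13 - 22)*13 = -(-104)/(-9)*13 = -(-104)*(-1)/9*13 = -4*26/9*13 = -104/9*13 = -1352/9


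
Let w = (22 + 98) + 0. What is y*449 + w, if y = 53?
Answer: 23917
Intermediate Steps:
w = 120 (w = 120 + 0 = 120)
y*449 + w = 53*449 + 120 = 23797 + 120 = 23917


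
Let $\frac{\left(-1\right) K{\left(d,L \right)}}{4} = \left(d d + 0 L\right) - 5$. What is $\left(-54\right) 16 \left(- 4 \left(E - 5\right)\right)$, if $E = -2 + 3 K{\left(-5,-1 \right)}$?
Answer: $-853632$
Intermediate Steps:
$K{\left(d,L \right)} = 20 - 4 d^{2}$ ($K{\left(d,L \right)} = - 4 \left(\left(d d + 0 L\right) - 5\right) = - 4 \left(\left(d^{2} + 0\right) - 5\right) = - 4 \left(d^{2} - 5\right) = - 4 \left(-5 + d^{2}\right) = 20 - 4 d^{2}$)
$E = -242$ ($E = -2 + 3 \left(20 - 4 \left(-5\right)^{2}\right) = -2 + 3 \left(20 - 100\right) = -2 + 3 \left(-80\right) = -2 - 240 = -242$)
$\left(-54\right) 16 \left(- 4 \left(E - 5\right)\right) = \left(-54\right) 16 \left(- 4 \left(-242 - 5\right)\right) = - 864 \left(\left(-4\right) \left(-247\right)\right) = \left(-864\right) 988 = -853632$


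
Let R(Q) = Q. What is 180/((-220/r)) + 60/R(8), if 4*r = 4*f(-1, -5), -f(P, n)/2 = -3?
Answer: 57/22 ≈ 2.5909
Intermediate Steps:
f(P, n) = 6 (f(P, n) = -2*(-3) = 6)
r = 6 (r = (4*6)/4 = (¼)*24 = 6)
180/((-220/r)) + 60/R(8) = 180/((-220/6)) + 60/8 = 180/((-220*⅙)) + 60*(⅛) = 180/(-110/3) + 15/2 = 180*(-3/110) + 15/2 = -54/11 + 15/2 = 57/22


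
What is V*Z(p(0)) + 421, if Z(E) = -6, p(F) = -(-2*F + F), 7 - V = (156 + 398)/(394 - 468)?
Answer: 12361/37 ≈ 334.08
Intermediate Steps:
V = 536/37 (V = 7 - (156 + 398)/(394 - 468) = 7 - 554/(-74) = 7 - 554*(-1)/74 = 7 - 1*(-277/37) = 7 + 277/37 = 536/37 ≈ 14.486)
p(F) = F (p(F) = -(-1)*F = F)
V*Z(p(0)) + 421 = (536/37)*(-6) + 421 = -3216/37 + 421 = 12361/37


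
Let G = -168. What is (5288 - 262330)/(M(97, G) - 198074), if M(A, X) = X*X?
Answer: 128521/84925 ≈ 1.5133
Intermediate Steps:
M(A, X) = X²
(5288 - 262330)/(M(97, G) - 198074) = (5288 - 262330)/((-168)² - 198074) = -257042/(28224 - 198074) = -257042/(-169850) = -257042*(-1/169850) = 128521/84925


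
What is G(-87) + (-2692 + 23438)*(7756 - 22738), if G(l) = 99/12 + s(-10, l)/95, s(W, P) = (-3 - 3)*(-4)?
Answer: -118110294129/380 ≈ -3.1082e+8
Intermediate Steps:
s(W, P) = 24 (s(W, P) = -6*(-4) = 24)
G(l) = 3231/380 (G(l) = 99/12 + 24/95 = 99*(1/12) + 24*(1/95) = 33/4 + 24/95 = 3231/380)
G(-87) + (-2692 + 23438)*(7756 - 22738) = 3231/380 + (-2692 + 23438)*(7756 - 22738) = 3231/380 + 20746*(-14982) = 3231/380 - 310816572 = -118110294129/380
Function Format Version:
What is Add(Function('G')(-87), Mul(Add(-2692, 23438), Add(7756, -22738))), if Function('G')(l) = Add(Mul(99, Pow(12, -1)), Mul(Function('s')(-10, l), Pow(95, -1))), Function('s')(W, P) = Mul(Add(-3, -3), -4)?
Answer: Rational(-118110294129, 380) ≈ -3.1082e+8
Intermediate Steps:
Function('s')(W, P) = 24 (Function('s')(W, P) = Mul(-6, -4) = 24)
Function('G')(l) = Rational(3231, 380) (Function('G')(l) = Add(Mul(99, Pow(12, -1)), Mul(24, Pow(95, -1))) = Add(Mul(99, Rational(1, 12)), Mul(24, Rational(1, 95))) = Add(Rational(33, 4), Rational(24, 95)) = Rational(3231, 380))
Add(Function('G')(-87), Mul(Add(-2692, 23438), Add(7756, -22738))) = Add(Rational(3231, 380), Mul(Add(-2692, 23438), Add(7756, -22738))) = Add(Rational(3231, 380), Mul(20746, -14982)) = Add(Rational(3231, 380), -310816572) = Rational(-118110294129, 380)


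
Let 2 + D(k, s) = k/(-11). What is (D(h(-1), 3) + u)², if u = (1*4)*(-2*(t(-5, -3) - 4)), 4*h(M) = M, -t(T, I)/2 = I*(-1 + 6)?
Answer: 85359121/1936 ≈ 44090.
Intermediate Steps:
t(T, I) = -10*I (t(T, I) = -2*I*(-1 + 6) = -2*I*5 = -10*I)
h(M) = M/4
D(k, s) = -2 - k/11 (D(k, s) = -2 + k/(-11) = -2 + k*(-1/11) = -2 - k/11)
u = -208 (u = (1*4)*(-2*(-10*(-3) - 4)) = 4*(-2*(30 - 4)) = 4*(-2*26) = 4*(-52) = -208)
(D(h(-1), 3) + u)² = ((-2 - (-1)/44) - 208)² = ((-2 - 1/11*(-¼)) - 208)² = ((-2 + 1/44) - 208)² = (-87/44 - 208)² = (-9239/44)² = 85359121/1936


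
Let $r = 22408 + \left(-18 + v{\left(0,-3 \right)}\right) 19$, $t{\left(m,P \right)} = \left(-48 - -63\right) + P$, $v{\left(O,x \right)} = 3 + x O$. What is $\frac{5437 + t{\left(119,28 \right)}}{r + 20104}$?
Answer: $\frac{5480}{42227} \approx 0.12977$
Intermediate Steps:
$v{\left(O,x \right)} = 3 + O x$
$t{\left(m,P \right)} = 15 + P$ ($t{\left(m,P \right)} = \left(-48 + 63\right) + P = 15 + P$)
$r = 22123$ ($r = 22408 + \left(-18 + \left(3 + 0 \left(-3\right)\right)\right) 19 = 22408 + \left(-18 + \left(3 + 0\right)\right) 19 = 22408 + \left(-18 + 3\right) 19 = 22408 - 285 = 22123$)
$\frac{5437 + t{\left(119,28 \right)}}{r + 20104} = \frac{5437 + \left(15 + 28\right)}{22123 + 20104} = \frac{5437 + 43}{42227} = 5480 \cdot \frac{1}{42227} = \frac{5480}{42227}$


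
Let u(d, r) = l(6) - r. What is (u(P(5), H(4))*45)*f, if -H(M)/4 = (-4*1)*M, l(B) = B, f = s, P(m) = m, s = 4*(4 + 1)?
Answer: -52200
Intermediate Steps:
s = 20 (s = 4*5 = 20)
f = 20
H(M) = 16*M (H(M) = -4*(-4*1)*M = -(-16)*M = 16*M)
u(d, r) = 6 - r
(u(P(5), H(4))*45)*f = ((6 - 16*4)*45)*20 = ((6 - 1*64)*45)*20 = ((6 - 64)*45)*20 = -58*45*20 = -2610*20 = -52200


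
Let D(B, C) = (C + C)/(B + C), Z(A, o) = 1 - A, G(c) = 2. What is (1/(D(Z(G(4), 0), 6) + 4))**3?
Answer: 125/32768 ≈ 0.0038147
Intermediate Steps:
D(B, C) = 2*C/(B + C) (D(B, C) = (2*C)/(B + C) = 2*C/(B + C))
(1/(D(Z(G(4), 0), 6) + 4))**3 = (1/(2*6/((1 - 1*2) + 6) + 4))**3 = (1/(2*6/((1 - 2) + 6) + 4))**3 = (1/(2*6/(-1 + 6) + 4))**3 = (1/(2*6/5 + 4))**3 = (1/(2*6*(1/5) + 4))**3 = (1/(12/5 + 4))**3 = (1/(32/5))**3 = (5/32)**3 = 125/32768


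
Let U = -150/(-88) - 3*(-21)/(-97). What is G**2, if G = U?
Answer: 20277009/18215824 ≈ 1.1132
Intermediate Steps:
U = 4503/4268 (U = -150*(-1/88) + 63*(-1/97) = 75/44 - 63/97 = 4503/4268 ≈ 1.0551)
G = 4503/4268 ≈ 1.0551
G**2 = (4503/4268)**2 = 20277009/18215824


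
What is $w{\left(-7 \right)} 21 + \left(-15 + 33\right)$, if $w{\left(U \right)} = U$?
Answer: $-129$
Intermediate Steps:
$w{\left(-7 \right)} 21 + \left(-15 + 33\right) = \left(-7\right) 21 + \left(-15 + 33\right) = -147 + 18 = -129$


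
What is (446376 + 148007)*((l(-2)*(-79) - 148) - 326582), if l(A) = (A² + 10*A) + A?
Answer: -193357544964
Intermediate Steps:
l(A) = A² + 11*A
(446376 + 148007)*((l(-2)*(-79) - 148) - 326582) = (446376 + 148007)*((-2*(11 - 2)*(-79) - 148) - 326582) = 594383*((-2*9*(-79) - 148) - 326582) = 594383*((-18*(-79) - 148) - 326582) = 594383*((1422 - 148) - 326582) = 594383*(1274 - 326582) = 594383*(-325308) = -193357544964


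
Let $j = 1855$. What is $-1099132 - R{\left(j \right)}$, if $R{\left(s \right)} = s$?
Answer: $-1100987$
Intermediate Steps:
$-1099132 - R{\left(j \right)} = -1099132 - 1855 = -1100987$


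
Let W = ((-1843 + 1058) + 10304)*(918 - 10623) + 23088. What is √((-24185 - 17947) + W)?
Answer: 3*I*√10266771 ≈ 9612.5*I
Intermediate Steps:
W = -92358807 (W = (-785 + 10304)*(-9705) + 23088 = 9519*(-9705) + 23088 = -92381895 + 23088 = -92358807)
√((-24185 - 17947) + W) = √((-24185 - 17947) - 92358807) = √(-42132 - 92358807) = √(-92400939) = 3*I*√10266771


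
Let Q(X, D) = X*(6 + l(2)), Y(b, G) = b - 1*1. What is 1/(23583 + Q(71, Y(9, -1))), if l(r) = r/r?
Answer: 1/24080 ≈ 4.1528e-5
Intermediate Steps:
Y(b, G) = -1 + b (Y(b, G) = b - 1 = -1 + b)
l(r) = 1
Q(X, D) = 7*X (Q(X, D) = X*(6 + 1) = X*7 = 7*X)
1/(23583 + Q(71, Y(9, -1))) = 1/(23583 + 7*71) = 1/(23583 + 497) = 1/24080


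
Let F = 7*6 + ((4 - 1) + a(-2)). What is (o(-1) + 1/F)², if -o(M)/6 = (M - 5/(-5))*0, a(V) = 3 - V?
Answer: 1/2500 ≈ 0.00040000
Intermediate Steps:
o(M) = 0 (o(M) = -6*(M - 5/(-5))*0 = -6*(M - 5*(-⅕))*0 = -6*(M + 1)*0 = -6*(1 + M)*0 = -6*0 = 0)
F = 50 (F = 7*6 + ((4 - 1) + (3 - 1*(-2))) = 42 + (3 + (3 + 2)) = 42 + (3 + 5) = 42 + 8 = 50)
(o(-1) + 1/F)² = (0 + 1/50)² = (1/50)² = 1/2500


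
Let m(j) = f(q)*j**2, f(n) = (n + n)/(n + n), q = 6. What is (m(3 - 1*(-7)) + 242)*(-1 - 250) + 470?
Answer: -85372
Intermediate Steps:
f(n) = 1 (f(n) = (2*n)/((2*n)) = (2*n)*(1/(2*n)) = 1)
m(j) = j**2 (m(j) = 1*j**2 = j**2)
(m(3 - 1*(-7)) + 242)*(-1 - 250) + 470 = ((3 - 1*(-7))**2 + 242)*(-1 - 250) + 470 = ((3 + 7)**2 + 242)*(-251) + 470 = (10**2 + 242)*(-251) + 470 = (100 + 242)*(-251) + 470 = 342*(-251) + 470 = -85842 + 470 = -85372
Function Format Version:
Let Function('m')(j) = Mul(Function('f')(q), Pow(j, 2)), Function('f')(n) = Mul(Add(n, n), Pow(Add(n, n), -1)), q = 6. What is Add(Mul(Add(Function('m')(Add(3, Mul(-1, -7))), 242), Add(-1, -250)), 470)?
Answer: -85372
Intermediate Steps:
Function('f')(n) = 1 (Function('f')(n) = Mul(Mul(2, n), Pow(Mul(2, n), -1)) = Mul(Mul(2, n), Mul(Rational(1, 2), Pow(n, -1))) = 1)
Function('m')(j) = Pow(j, 2) (Function('m')(j) = Mul(1, Pow(j, 2)) = Pow(j, 2))
Add(Mul(Add(Function('m')(Add(3, Mul(-1, -7))), 242), Add(-1, -250)), 470) = Add(Mul(Add(Pow(Add(3, Mul(-1, -7)), 2), 242), Add(-1, -250)), 470) = Add(Mul(Add(Pow(Add(3, 7), 2), 242), -251), 470) = Add(Mul(Add(Pow(10, 2), 242), -251), 470) = Add(Mul(Add(100, 242), -251), 470) = Add(Mul(342, -251), 470) = Add(-85842, 470) = -85372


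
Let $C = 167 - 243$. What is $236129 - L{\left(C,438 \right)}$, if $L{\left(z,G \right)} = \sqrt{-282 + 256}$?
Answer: $236129 - i \sqrt{26} \approx 2.3613 \cdot 10^{5} - 5.099 i$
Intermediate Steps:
$C = -76$
$L{\left(z,G \right)} = i \sqrt{26}$ ($L{\left(z,G \right)} = \sqrt{-26} = i \sqrt{26}$)
$236129 - L{\left(C,438 \right)} = 236129 - i \sqrt{26}$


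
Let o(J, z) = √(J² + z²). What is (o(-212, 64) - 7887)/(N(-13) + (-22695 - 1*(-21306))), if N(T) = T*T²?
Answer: 717/326 - 2*√3065/1793 ≈ 2.1376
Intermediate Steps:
N(T) = T³
(o(-212, 64) - 7887)/(N(-13) + (-22695 - 1*(-21306))) = (√((-212)² + 64²) - 7887)/((-13)³ + (-22695 - 1*(-21306))) = (√(44944 + 4096) - 7887)/(-2197 + (-22695 + 21306)) = (√49040 - 7887)/(-2197 - 1389) = (4*√3065 - 7887)/(-3586) = (-7887 + 4*√3065)*(-1/3586) = 717/326 - 2*√3065/1793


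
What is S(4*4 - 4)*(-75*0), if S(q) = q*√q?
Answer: 0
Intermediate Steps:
S(q) = q^(3/2)
S(4*4 - 4)*(-75*0) = (4*4 - 4)^(3/2)*(-75*0) = (16 - 4)^(3/2)*0 = 12^(3/2)*0 = (24*√3)*0 = 0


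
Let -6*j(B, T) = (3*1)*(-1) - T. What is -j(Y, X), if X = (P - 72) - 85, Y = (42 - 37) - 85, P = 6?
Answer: 74/3 ≈ 24.667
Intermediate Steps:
Y = -80 (Y = 5 - 85 = -80)
X = -151 (X = (6 - 72) - 85 = -66 - 85 = -151)
j(B, T) = ½ + T/6 (j(B, T) = -((3*1)*(-1) - T)/6 = -(3*(-1) - T)/6 = -(-3 - T)/6 = ½ + T/6)
-j(Y, X) = -(½ + (⅙)*(-151)) = -(½ - 151/6) = -1*(-74/3) = 74/3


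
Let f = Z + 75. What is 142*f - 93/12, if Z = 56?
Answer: 74377/4 ≈ 18594.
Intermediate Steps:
f = 131 (f = 56 + 75 = 131)
142*f - 93/12 = 142*131 - 93/12 = 18602 - 93*1/12 = 18602 - 31/4 = 74377/4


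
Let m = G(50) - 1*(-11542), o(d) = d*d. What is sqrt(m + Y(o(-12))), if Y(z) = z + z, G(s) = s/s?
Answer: sqrt(11831) ≈ 108.77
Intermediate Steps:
o(d) = d**2
G(s) = 1
Y(z) = 2*z
m = 11543 (m = 1 - 1*(-11542) = 1 + 11542 = 11543)
sqrt(m + Y(o(-12))) = sqrt(11543 + 2*(-12)**2) = sqrt(11543 + 2*144) = sqrt(11543 + 288) = sqrt(11831)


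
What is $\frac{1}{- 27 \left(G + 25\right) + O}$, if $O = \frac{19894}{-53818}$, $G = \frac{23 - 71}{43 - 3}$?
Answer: $- \frac{134545}{86508352} \approx -0.0015553$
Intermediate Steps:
$G = - \frac{6}{5}$ ($G = - \frac{48}{40} = \left(-48\right) \frac{1}{40} = - \frac{6}{5} \approx -1.2$)
$O = - \frac{9947}{26909}$ ($O = 19894 \left(- \frac{1}{53818}\right) = - \frac{9947}{26909} \approx -0.36965$)
$\frac{1}{- 27 \left(G + 25\right) + O} = \frac{1}{- 27 \left(- \frac{6}{5} + 25\right) - \frac{9947}{26909}} = \frac{1}{\left(-27\right) \frac{119}{5} - \frac{9947}{26909}} = \frac{1}{- \frac{3213}{5} - \frac{9947}{26909}} = \frac{1}{- \frac{86508352}{134545}} = - \frac{134545}{86508352}$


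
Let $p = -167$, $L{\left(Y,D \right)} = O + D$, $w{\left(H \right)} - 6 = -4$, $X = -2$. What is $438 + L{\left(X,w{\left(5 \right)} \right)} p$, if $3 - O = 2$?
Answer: $-63$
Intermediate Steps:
$O = 1$ ($O = 3 - 2 = 1$)
$w{\left(H \right)} = 2$ ($w{\left(H \right)} = 6 - 4 = 2$)
$L{\left(Y,D \right)} = 1 + D$
$438 + L{\left(X,w{\left(5 \right)} \right)} p = 438 + \left(1 + 2\right) \left(-167\right) = 438 + 3 \left(-167\right) = 438 - 501 = -63$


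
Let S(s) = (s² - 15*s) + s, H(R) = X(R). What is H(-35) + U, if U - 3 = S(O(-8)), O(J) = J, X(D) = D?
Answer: 144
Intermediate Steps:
H(R) = R
S(s) = s² - 14*s
U = 179 (U = 3 - 8*(-14 - 8) = 3 - 8*(-22) = 3 + 176 = 179)
H(-35) + U = -35 + 179 = 144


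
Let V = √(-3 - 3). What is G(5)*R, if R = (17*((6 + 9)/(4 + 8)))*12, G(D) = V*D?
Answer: 1275*I*√6 ≈ 3123.1*I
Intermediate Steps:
V = I*√6 (V = √(-6) = I*√6 ≈ 2.4495*I)
G(D) = I*D*√6 (G(D) = (I*√6)*D = I*D*√6)
R = 255 (R = (17*(15/12))*12 = (17*(15*(1/12)))*12 = (17*(5/4))*12 = (85/4)*12 = 255)
G(5)*R = (I*5*√6)*255 = (5*I*√6)*255 = 1275*I*√6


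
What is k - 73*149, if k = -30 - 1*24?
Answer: -10931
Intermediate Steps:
k = -54 (k = -30 - 24 = -54)
k - 73*149 = -54 - 73*149 = -54 - 10877 = -10931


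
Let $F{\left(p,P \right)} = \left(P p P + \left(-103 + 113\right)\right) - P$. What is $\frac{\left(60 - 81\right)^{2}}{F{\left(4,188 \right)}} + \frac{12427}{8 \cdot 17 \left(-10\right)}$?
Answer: $- \frac{17196743}{1882640} \approx -9.1344$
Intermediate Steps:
$F{\left(p,P \right)} = 10 - P + p P^{2}$ ($F{\left(p,P \right)} = \left(p P^{2} + 10\right) - P = \left(10 + p P^{2}\right) - P = 10 - P + p P^{2}$)
$\frac{\left(60 - 81\right)^{2}}{F{\left(4,188 \right)}} + \frac{12427}{8 \cdot 17 \left(-10\right)} = \frac{\left(60 - 81\right)^{2}}{10 - 188 + 4 \cdot 188^{2}} + \frac{12427}{8 \cdot 17 \left(-10\right)} = \frac{\left(-21\right)^{2}}{10 - 188 + 4 \cdot 35344} + \frac{12427}{136 \left(-10\right)} = \frac{441}{10 - 188 + 141376} + \frac{12427}{-1360} = \frac{441}{141198} + 12427 \left(- \frac{1}{1360}\right) = 441 \cdot \frac{1}{141198} - \frac{731}{80} = \frac{147}{47066} - \frac{731}{80} = - \frac{17196743}{1882640}$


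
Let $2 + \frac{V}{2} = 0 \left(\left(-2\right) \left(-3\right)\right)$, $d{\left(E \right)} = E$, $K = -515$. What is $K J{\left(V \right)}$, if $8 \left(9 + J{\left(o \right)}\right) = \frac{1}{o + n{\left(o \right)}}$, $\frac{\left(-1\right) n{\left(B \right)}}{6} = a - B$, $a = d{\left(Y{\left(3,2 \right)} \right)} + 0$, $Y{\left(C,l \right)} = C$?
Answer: $\frac{1706195}{368} \approx 4636.4$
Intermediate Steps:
$a = 3$ ($a = 3 + 0 = 3$)
$V = -4$ ($V = -4 + 2 \cdot 0 \left(\left(-2\right) \left(-3\right)\right) = -4 + 2 \cdot 0 \cdot 6 = -4 + 2 \cdot 0 = -4 + 0 = -4$)
$n{\left(B \right)} = -18 + 6 B$ ($n{\left(B \right)} = - 6 \left(3 - B\right) = -18 + 6 B$)
$J{\left(o \right)} = -9 + \frac{1}{8 \left(-18 + 7 o\right)}$ ($J{\left(o \right)} = -9 + \frac{1}{8 \left(o + \left(-18 + 6 o\right)\right)} = -9 + \frac{1}{8 \left(-18 + 7 o\right)}$)
$K J{\left(V \right)} = - 515 \frac{1297 - -2016}{8 \left(-18 + 7 \left(-4\right)\right)} = - 515 \frac{1297 + 2016}{8 \left(-18 - 28\right)} = - 515 \cdot \frac{1}{8} \frac{1}{-46} \cdot 3313 = - 515 \cdot \frac{1}{8} \left(- \frac{1}{46}\right) 3313 = \left(-515\right) \left(- \frac{3313}{368}\right) = \frac{1706195}{368}$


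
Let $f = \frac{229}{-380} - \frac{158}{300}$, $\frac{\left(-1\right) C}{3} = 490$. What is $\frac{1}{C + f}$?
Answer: $- \frac{5700}{8385437} \approx -0.00067975$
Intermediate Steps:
$C = -1470$ ($C = \left(-3\right) 490 = -1470$)
$f = - \frac{6437}{5700}$ ($f = 229 \left(- \frac{1}{380}\right) - \frac{79}{150} = - \frac{229}{380} - \frac{79}{150} = - \frac{6437}{5700} \approx -1.1293$)
$\frac{1}{C + f} = \frac{1}{-1470 - \frac{6437}{5700}} = \frac{1}{- \frac{8385437}{5700}} = - \frac{5700}{8385437}$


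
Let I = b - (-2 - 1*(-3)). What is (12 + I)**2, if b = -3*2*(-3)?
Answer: 841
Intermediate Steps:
b = 18 (b = -6*(-3) = 18)
I = 17 (I = 18 - (-2 - 1*(-3)) = 18 - (-2 + 3) = 18 - 1*1 = 18 - 1 = 17)
(12 + I)**2 = (12 + 17)**2 = 29**2 = 841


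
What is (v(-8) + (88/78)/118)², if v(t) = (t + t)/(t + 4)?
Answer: 85119076/5294601 ≈ 16.077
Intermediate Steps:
v(t) = 2*t/(4 + t) (v(t) = (2*t)/(4 + t) = 2*t/(4 + t))
(v(-8) + (88/78)/118)² = (2*(-8)/(4 - 8) + (88/78)/118)² = (2*(-8)/(-4) + (88*(1/78))*(1/118))² = (2*(-8)*(-¼) + (44/39)*(1/118))² = (4 + 22/2301)² = (9226/2301)² = 85119076/5294601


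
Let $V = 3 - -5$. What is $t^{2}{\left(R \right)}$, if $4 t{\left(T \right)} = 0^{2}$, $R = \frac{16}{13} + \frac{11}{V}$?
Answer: $0$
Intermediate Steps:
$V = 8$ ($V = 3 + 5 = 8$)
$R = \frac{271}{104}$ ($R = \frac{16}{13} + \frac{11}{8} = \frac{271}{104} \approx 2.6058$)
$t{\left(T \right)} = 0$ ($t{\left(T \right)} = \frac{0^{2}}{4} = \frac{1}{4} \cdot 0 = 0$)
$t^{2}{\left(R \right)} = 0^{2} = 0$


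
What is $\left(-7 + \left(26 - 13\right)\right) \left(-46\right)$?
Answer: $-276$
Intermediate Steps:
$\left(-7 + \left(26 - 13\right)\right) \left(-46\right) = \left(-7 + 13\right) \left(-46\right) = 6 \left(-46\right) = -276$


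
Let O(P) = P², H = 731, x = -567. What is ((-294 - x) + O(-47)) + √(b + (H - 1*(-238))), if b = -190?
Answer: 2482 + √779 ≈ 2509.9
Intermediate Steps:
((-294 - x) + O(-47)) + √(b + (H - 1*(-238))) = ((-294 - 1*(-567)) + (-47)²) + √(-190 + (731 - 1*(-238))) = ((-294 + 567) + 2209) + √(-190 + (731 + 238)) = (273 + 2209) + √(-190 + 969) = 2482 + √779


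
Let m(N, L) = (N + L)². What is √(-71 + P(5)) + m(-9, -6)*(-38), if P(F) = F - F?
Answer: -8550 + I*√71 ≈ -8550.0 + 8.4261*I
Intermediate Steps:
P(F) = 0
m(N, L) = (L + N)²
√(-71 + P(5)) + m(-9, -6)*(-38) = √(-71 + 0) + (-6 - 9)²*(-38) = √(-71) + (-15)²*(-38) = I*√71 + 225*(-38) = I*√71 - 8550 = -8550 + I*√71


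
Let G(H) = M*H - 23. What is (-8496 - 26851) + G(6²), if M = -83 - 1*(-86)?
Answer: -35262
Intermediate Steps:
M = 3 (M = -83 + 86 = 3)
G(H) = -23 + 3*H (G(H) = 3*H - 23 = -23 + 3*H)
(-8496 - 26851) + G(6²) = (-8496 - 26851) + (-23 + 3*6²) = -35347 + (-23 + 3*36) = -35347 + (-23 + 108) = -35347 + 85 = -35262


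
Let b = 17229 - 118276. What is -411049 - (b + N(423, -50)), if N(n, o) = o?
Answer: -309952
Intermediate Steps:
b = -101047
-411049 - (b + N(423, -50)) = -411049 - (-101047 - 50) = -411049 - 1*(-101097) = -411049 + 101097 = -309952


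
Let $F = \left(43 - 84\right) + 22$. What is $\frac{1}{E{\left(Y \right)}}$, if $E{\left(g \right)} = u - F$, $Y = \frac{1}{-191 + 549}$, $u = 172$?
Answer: $\frac{1}{191} \approx 0.0052356$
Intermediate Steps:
$F = -19$ ($F = -41 + 22 = -19$)
$Y = \frac{1}{358} \approx 0.0027933$
$E{\left(g \right)} = 191$ ($E{\left(g \right)} = 172 - -19 = 172 + 19 = 191$)
$\frac{1}{E{\left(Y \right)}} = \frac{1}{191}$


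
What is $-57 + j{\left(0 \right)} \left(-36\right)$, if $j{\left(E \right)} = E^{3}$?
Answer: $-57$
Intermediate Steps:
$-57 + j{\left(0 \right)} \left(-36\right) = -57 + 0^{3} \left(-36\right) = -57 + 0 \left(-36\right) = -57 + 0 = -57$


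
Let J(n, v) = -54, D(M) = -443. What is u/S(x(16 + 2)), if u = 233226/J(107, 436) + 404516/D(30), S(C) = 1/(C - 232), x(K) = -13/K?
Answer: 1078822493/886 ≈ 1.2176e+6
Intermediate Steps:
S(C) = 1/(-232 + C)
u = -2317833/443 (u = 233226/(-54) + 404516/(-443) = 233226*(-1/54) + 404516*(-1/443) = -4319 - 404516/443 = -2317833/443 ≈ -5232.1)
u/S(x(16 + 2)) = -(-537737256/443 - 30131829/(443*(16 + 2))) = -2317833/(443*(1/(-232 - 13/18))) = -2317833/(443*(1/(-4189/18))) = -2317833/(443*(-18/4189)) = -2317833/443*(-4189/18) = 1078822493/886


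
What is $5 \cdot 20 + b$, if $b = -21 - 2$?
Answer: $77$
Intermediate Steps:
$b = -23$
$5 \cdot 20 + b = 5 \cdot 20 - 23 = 100 - 23 = 77$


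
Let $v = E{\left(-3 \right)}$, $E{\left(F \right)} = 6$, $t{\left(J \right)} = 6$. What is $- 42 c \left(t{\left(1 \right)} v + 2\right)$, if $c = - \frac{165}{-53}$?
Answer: $- \frac{263340}{53} \approx -4968.7$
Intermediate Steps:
$c = \frac{165}{53}$ ($c = \left(-165\right) \left(- \frac{1}{53}\right) = \frac{165}{53} \approx 3.1132$)
$v = 6$
$- 42 c \left(t{\left(1 \right)} v + 2\right) = \left(-42\right) \frac{165}{53} \left(6 \cdot 6 + 2\right) = - \frac{6930 \left(36 + 2\right)}{53} = \left(- \frac{6930}{53}\right) 38 = - \frac{263340}{53}$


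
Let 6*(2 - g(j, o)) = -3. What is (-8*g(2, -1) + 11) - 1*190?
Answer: -199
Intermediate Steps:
g(j, o) = 5/2 (g(j, o) = 2 - ⅙*(-3) = 2 + ½ = 5/2)
(-8*g(2, -1) + 11) - 1*190 = (-8*5/2 + 11) - 1*190 = (-20 + 11) - 190 = -9 - 190 = -199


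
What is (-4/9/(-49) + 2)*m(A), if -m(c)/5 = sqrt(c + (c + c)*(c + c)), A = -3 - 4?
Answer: -4430*sqrt(21)/147 ≈ -138.10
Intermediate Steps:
A = -7
m(c) = -5*sqrt(c + 4*c**2) (m(c) = -5*sqrt(c + (c + c)*(c + c)) = -5*sqrt(c + (2*c)*(2*c)) = -5*sqrt(c + 4*c**2))
(-4/9/(-49) + 2)*m(A) = (-4/9/(-49) + 2)*(-5*3*sqrt(21)) = (-4*1/9*(-1/49) + 2)*(-5*3*sqrt(21)) = (-4/9*(-1/49) + 2)*(-5*3*sqrt(21)) = (4/441 + 2)*(-15*sqrt(21)) = 886*(-15*sqrt(21))/441 = -4430*sqrt(21)/147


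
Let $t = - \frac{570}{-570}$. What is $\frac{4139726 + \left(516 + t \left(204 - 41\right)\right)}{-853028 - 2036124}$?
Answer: $- \frac{4140405}{2889152} \approx -1.4331$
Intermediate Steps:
$t = 1$ ($t = \left(-570\right) \left(- \frac{1}{570}\right) = 1$)
$\frac{4139726 + \left(516 + t \left(204 - 41\right)\right)}{-853028 - 2036124} = \frac{4139726 + \left(516 + 1 \left(204 - 41\right)\right)}{-853028 - 2036124} = \frac{4139726 + \left(516 + 1 \cdot 163\right)}{-2889152} = \left(4139726 + \left(516 + 163\right)\right) \left(- \frac{1}{2889152}\right) = \left(4139726 + 679\right) \left(- \frac{1}{2889152}\right) = 4140405 \left(- \frac{1}{2889152}\right) = - \frac{4140405}{2889152}$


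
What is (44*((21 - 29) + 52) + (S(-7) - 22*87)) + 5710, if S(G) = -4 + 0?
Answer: 5728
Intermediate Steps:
S(G) = -4
(44*((21 - 29) + 52) + (S(-7) - 22*87)) + 5710 = (44*((21 - 29) + 52) + (-4 - 22*87)) + 5710 = (44*(-8 + 52) + (-4 - 1914)) + 5710 = (44*44 - 1918) + 5710 = (1936 - 1918) + 5710 = 18 + 5710 = 5728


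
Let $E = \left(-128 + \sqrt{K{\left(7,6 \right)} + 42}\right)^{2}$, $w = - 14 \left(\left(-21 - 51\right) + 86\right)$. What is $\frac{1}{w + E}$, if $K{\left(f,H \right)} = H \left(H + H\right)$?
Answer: $\frac{143}{2265650} + \frac{64 \sqrt{114}}{64571025} \approx 7.3699 \cdot 10^{-5}$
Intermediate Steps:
$K{\left(f,H \right)} = 2 H^{2}$ ($K{\left(f,H \right)} = H 2 H = 2 H^{2}$)
$w = -196$ ($w = - 14 \left(-72 + 86\right) = \left(-14\right) 14 = -196$)
$E = \left(-128 + \sqrt{114}\right)^{2}$ ($E = \left(-128 + \sqrt{2 \cdot 6^{2} + 42}\right)^{2} = \left(-128 + \sqrt{2 \cdot 36 + 42}\right)^{2} = \left(-128 + \sqrt{72 + 42}\right)^{2} = \left(-128 + \sqrt{114}\right)^{2} \approx 13765.0$)
$\frac{1}{w + E} = \frac{1}{-196 + \left(128 - \sqrt{114}\right)^{2}}$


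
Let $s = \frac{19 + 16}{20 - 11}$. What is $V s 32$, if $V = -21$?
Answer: $- \frac{7840}{3} \approx -2613.3$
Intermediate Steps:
$s = \frac{35}{9} \approx 3.8889$
$V s 32 = \left(-21\right) \frac{35}{9} \cdot 32 = \left(- \frac{245}{3}\right) 32 = - \frac{7840}{3}$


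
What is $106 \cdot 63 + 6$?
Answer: $6684$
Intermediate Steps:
$106 \cdot 63 + 6 = 6678 + 6 = 6684$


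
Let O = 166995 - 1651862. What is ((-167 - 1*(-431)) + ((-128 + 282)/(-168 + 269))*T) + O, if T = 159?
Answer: -149920417/101 ≈ -1.4844e+6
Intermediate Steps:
O = -1484867
((-167 - 1*(-431)) + ((-128 + 282)/(-168 + 269))*T) + O = ((-167 - 1*(-431)) + ((-128 + 282)/(-168 + 269))*159) - 1484867 = ((-167 + 431) + (154/101)*159) - 1484867 = (264 + (154*(1/101))*159) - 1484867 = (264 + (154/101)*159) - 1484867 = (264 + 24486/101) - 1484867 = 51150/101 - 1484867 = -149920417/101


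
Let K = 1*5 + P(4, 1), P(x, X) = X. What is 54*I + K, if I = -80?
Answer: -4314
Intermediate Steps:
K = 6 (K = 1*5 + 1 = 5 + 1 = 6)
54*I + K = 54*(-80) + 6 = -4320 + 6 = -4314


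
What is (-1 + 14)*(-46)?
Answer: -598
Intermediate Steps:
(-1 + 14)*(-46) = 13*(-46) = -598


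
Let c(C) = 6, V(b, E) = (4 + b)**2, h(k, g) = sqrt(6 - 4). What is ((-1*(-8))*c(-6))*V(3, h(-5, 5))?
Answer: 2352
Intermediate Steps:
h(k, g) = sqrt(2)
((-1*(-8))*c(-6))*V(3, h(-5, 5)) = (-1*(-8)*6)*(4 + 3)**2 = (8*6)*7**2 = 48*49 = 2352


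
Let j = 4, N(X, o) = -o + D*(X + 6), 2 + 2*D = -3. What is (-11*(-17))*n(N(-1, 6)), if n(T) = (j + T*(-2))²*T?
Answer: -11630839/2 ≈ -5.8154e+6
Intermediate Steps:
D = -5/2 (D = -1 + (½)*(-3) = -1 - 3/2 = -5/2 ≈ -2.5000)
N(X, o) = -15 - o - 5*X/2 (N(X, o) = -o - 5*(X + 6)/2 = -o - 5*(6 + X)/2 = -o + (-15 - 5*X/2) = -15 - o - 5*X/2)
n(T) = T*(4 - 2*T)² (n(T) = (4 + T*(-2))²*T = (4 - 2*T)²*T = T*(4 - 2*T)²)
(-11*(-17))*n(N(-1, 6)) = (-11*(-17))*(4*(-15 - 1*6 - 5/2*(-1))*(-2 + (-15 - 1*6 - 5/2*(-1)))²) = 187*(4*(-15 - 6 + 5/2)*(-2 + (-15 - 6 + 5/2))²) = 187*(4*(-37/2)*(-2 - 37/2)²) = 187*(4*(-37/2)*(-41/2)²) = 187*(4*(-37/2)*(1681/4)) = 187*(-62197/2) = -11630839/2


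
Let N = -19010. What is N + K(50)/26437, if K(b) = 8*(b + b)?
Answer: -502566570/26437 ≈ -19010.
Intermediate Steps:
K(b) = 16*b (K(b) = 8*(2*b) = 16*b)
N + K(50)/26437 = -19010 + (16*50)/26437 = -19010 + 800*(1/26437) = -19010 + 800/26437 = -502566570/26437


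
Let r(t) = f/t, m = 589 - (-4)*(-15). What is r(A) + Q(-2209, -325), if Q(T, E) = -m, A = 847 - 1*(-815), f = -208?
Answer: -439703/831 ≈ -529.13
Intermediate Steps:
A = 1662 (A = 847 + 815 = 1662)
m = 529 (m = 589 - 1*60 = 589 - 60 = 529)
r(t) = -208/t
Q(T, E) = -529 (Q(T, E) = -1*529 = -529)
r(A) + Q(-2209, -325) = -208/1662 - 529 = -208*1/1662 - 529 = -104/831 - 529 = -439703/831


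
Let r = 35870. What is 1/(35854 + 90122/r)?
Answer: 17935/643086551 ≈ 2.7889e-5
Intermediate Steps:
1/(35854 + 90122/r) = 1/(35854 + 90122/35870) = 1/(35854 + 90122*(1/35870)) = 1/(35854 + 45061/17935) = 1/(643086551/17935) = 17935/643086551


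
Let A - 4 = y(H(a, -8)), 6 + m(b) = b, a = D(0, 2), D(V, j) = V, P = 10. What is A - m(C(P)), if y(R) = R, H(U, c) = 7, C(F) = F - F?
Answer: 17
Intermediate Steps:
a = 0
C(F) = 0
m(b) = -6 + b
A = 11 (A = 4 + 7 = 11)
A - m(C(P)) = 11 - (-6 + 0) = 11 - 1*(-6) = 11 + 6 = 17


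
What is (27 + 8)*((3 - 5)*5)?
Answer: -350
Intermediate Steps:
(27 + 8)*((3 - 5)*5) = 35*(-2*5) = 35*(-10) = -350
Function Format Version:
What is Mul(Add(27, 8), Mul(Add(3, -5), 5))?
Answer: -350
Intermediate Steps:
Mul(Add(27, 8), Mul(Add(3, -5), 5)) = Mul(35, Mul(-2, 5)) = Mul(35, -10) = -350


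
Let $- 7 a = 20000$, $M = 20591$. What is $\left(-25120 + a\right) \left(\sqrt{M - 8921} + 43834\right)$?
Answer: $-1226350080 - \frac{195840 \sqrt{11670}}{7} \approx -1.2294 \cdot 10^{9}$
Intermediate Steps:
$a = - \frac{20000}{7}$ ($a = \left(- \frac{1}{7}\right) 20000 = - \frac{20000}{7} \approx -2857.1$)
$\left(-25120 + a\right) \left(\sqrt{M - 8921} + 43834\right) = \left(-25120 - \frac{20000}{7}\right) \left(\sqrt{20591 - 8921} + 43834\right) = - \frac{195840 \left(\sqrt{11670} + 43834\right)}{7} = - \frac{195840 \left(43834 + \sqrt{11670}\right)}{7} = -1226350080 - \frac{195840 \sqrt{11670}}{7}$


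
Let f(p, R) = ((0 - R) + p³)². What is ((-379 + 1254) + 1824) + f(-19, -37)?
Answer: 46542383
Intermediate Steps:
f(p, R) = (p³ - R)² (f(p, R) = (-R + p³)² = (p³ - R)²)
((-379 + 1254) + 1824) + f(-19, -37) = ((-379 + 1254) + 1824) + (-37 - 1*(-19)³)² = (875 + 1824) + (-37 - 1*(-6859))² = 2699 + (-37 + 6859)² = 2699 + 6822² = 2699 + 46539684 = 46542383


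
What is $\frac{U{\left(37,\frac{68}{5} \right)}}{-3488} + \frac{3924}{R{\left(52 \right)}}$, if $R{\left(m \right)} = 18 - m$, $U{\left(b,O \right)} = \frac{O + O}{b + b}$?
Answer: $- \frac{316510129}{2742440} \approx -115.41$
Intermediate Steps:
$U{\left(b,O \right)} = \frac{O}{b}$ ($U{\left(b,O \right)} = \frac{2 O}{2 b} = 2 O \frac{1}{2 b} = \frac{O}{b}$)
$\frac{U{\left(37,\frac{68}{5} \right)}}{-3488} + \frac{3924}{R{\left(52 \right)}} = \frac{\frac{68}{5} \cdot \frac{1}{37}}{-3488} + \frac{3924}{18 - 52} = 68 \cdot \frac{1}{5} \cdot \frac{1}{37} \left(- \frac{1}{3488}\right) + \frac{3924}{18 - 52} = \frac{68}{5} \cdot \frac{1}{37} \left(- \frac{1}{3488}\right) + \frac{3924}{-34} = \frac{68}{185} \left(- \frac{1}{3488}\right) + 3924 \left(- \frac{1}{34}\right) = - \frac{17}{161320} - \frac{1962}{17} = - \frac{316510129}{2742440}$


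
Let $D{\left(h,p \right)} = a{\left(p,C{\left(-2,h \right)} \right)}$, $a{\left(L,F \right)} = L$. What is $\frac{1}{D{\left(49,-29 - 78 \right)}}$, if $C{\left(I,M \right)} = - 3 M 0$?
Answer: $- \frac{1}{107} \approx -0.0093458$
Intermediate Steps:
$C{\left(I,M \right)} = 0$
$D{\left(h,p \right)} = p$
$\frac{1}{D{\left(49,-29 - 78 \right)}} = \frac{1}{-29 - 78} = \frac{1}{-107} = - \frac{1}{107}$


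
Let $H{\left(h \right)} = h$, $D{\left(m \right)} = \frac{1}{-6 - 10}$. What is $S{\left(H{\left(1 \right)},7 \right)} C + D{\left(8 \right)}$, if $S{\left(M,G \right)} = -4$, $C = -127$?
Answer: $\frac{8127}{16} \approx 507.94$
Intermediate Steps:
$D{\left(m \right)} = - \frac{1}{16}$ ($D{\left(m \right)} = \frac{1}{-16} = - \frac{1}{16}$)
$S{\left(H{\left(1 \right)},7 \right)} C + D{\left(8 \right)} = \left(-4\right) \left(-127\right) - \frac{1}{16} = 508 - \frac{1}{16} = \frac{8127}{16}$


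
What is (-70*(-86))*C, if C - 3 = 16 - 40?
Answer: -126420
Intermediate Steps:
C = -21 (C = 3 + (16 - 40) = 3 - 24 = -21)
(-70*(-86))*C = -70*(-86)*(-21) = 6020*(-21) = -126420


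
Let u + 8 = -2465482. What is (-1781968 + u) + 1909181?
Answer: -2338277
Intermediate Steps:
u = -2465490 (u = -8 - 2465482 = -2465490)
(-1781968 + u) + 1909181 = (-1781968 - 2465490) + 1909181 = -4247458 + 1909181 = -2338277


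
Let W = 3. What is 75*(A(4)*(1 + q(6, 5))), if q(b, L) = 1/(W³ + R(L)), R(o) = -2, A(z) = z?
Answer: 312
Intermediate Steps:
q(b, L) = 1/25 (q(b, L) = 1/(3³ - 2) = 1/(27 - 2) = 1/25)
75*(A(4)*(1 + q(6, 5))) = 75*(4*(1 + 1/25)) = 75*(4*(26/25)) = 75*(104/25) = 312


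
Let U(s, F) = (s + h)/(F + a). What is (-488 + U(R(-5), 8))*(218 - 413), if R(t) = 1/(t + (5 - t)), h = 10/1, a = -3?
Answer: 473811/5 ≈ 94762.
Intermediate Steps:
h = 10 (h = 10*1 = 10)
R(t) = ⅕ (R(t) = 1/5 = ⅕)
U(s, F) = (10 + s)/(-3 + F) (U(s, F) = (s + 10)/(F - 3) = (10 + s)/(-3 + F))
(-488 + U(R(-5), 8))*(218 - 413) = (-488 + (10 + ⅕)/(-3 + 8))*(218 - 413) = (-488 + (51/5)/5)*(-195) = (-488 + (⅕)*(51/5))*(-195) = (-488 + 51/25)*(-195) = -12149/25*(-195) = 473811/5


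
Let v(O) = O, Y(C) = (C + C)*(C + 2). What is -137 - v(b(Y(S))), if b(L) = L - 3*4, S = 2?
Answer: -141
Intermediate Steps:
Y(C) = 2*C*(2 + C) (Y(C) = (2*C)*(2 + C) = 2*C*(2 + C))
b(L) = -12 + L (b(L) = L - 12 = -12 + L)
-137 - v(b(Y(S))) = -137 - (-12 + 2*2*(2 + 2)) = -137 - (-12 + 2*2*4) = -137 - (-12 + 16) = -137 - 1*4 = -137 - 4 = -141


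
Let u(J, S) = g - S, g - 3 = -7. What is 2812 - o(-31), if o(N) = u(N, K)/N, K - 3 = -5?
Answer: 87170/31 ≈ 2811.9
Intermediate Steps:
g = -4 (g = 3 - 7 = -4)
K = -2 (K = 3 - 5 = -2)
u(J, S) = -4 - S
o(N) = -2/N (o(N) = (-4 - 1*(-2))/N = (-4 + 2)/N = -2/N)
2812 - o(-31) = 2812 - (-2)/(-31) = 2812 - (-2)*(-1)/31 = 2812 - 1*2/31 = 2812 - 2/31 = 87170/31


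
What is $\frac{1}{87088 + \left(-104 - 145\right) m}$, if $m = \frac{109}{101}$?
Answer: $\frac{101}{8768747} \approx 1.1518 \cdot 10^{-5}$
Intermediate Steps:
$m = \frac{109}{101}$ ($m = 109 \cdot \frac{1}{101} = \frac{109}{101} \approx 1.0792$)
$\frac{1}{87088 + \left(-104 - 145\right) m} = \frac{1}{87088 + \left(-104 - 145\right) \frac{109}{101}} = \frac{1}{87088 - \frac{27141}{101}} = \frac{1}{\frac{8768747}{101}} = \frac{101}{8768747}$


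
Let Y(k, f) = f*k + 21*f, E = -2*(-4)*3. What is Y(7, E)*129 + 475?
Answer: 87163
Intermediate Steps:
E = 24 (E = 8*3 = 24)
Y(k, f) = 21*f + f*k
Y(7, E)*129 + 475 = (24*(21 + 7))*129 + 475 = (24*28)*129 + 475 = 672*129 + 475 = 86688 + 475 = 87163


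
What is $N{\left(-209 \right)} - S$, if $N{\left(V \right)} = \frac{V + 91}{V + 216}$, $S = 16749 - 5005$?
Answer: $- \frac{82326}{7} \approx -11761.0$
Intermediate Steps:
$S = 11744$ ($S = 16749 - 5005 = 11744$)
$N{\left(V \right)} = \frac{91 + V}{216 + V}$
$N{\left(-209 \right)} - S = \frac{91 - 209}{216 - 209} - 11744 = \frac{1}{7} \left(-118\right) - 11744 = - \frac{118}{7} - 11744 = - \frac{82326}{7}$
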